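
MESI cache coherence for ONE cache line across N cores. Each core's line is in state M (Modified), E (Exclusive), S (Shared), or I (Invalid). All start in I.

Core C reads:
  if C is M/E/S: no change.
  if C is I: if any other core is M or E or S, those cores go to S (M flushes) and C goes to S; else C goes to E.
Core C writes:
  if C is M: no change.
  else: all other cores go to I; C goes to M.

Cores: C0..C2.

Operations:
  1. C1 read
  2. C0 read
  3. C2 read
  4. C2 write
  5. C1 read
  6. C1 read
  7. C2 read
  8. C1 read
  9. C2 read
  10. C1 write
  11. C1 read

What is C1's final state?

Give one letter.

Answer: M

Derivation:
Op 1: C1 read [C1 read from I: no other sharers -> C1=E (exclusive)] -> [I,E,I]
Op 2: C0 read [C0 read from I: others=['C1=E'] -> C0=S, others downsized to S] -> [S,S,I]
Op 3: C2 read [C2 read from I: others=['C0=S', 'C1=S'] -> C2=S, others downsized to S] -> [S,S,S]
Op 4: C2 write [C2 write: invalidate ['C0=S', 'C1=S'] -> C2=M] -> [I,I,M]
Op 5: C1 read [C1 read from I: others=['C2=M'] -> C1=S, others downsized to S] -> [I,S,S]
Op 6: C1 read [C1 read: already in S, no change] -> [I,S,S]
Op 7: C2 read [C2 read: already in S, no change] -> [I,S,S]
Op 8: C1 read [C1 read: already in S, no change] -> [I,S,S]
Op 9: C2 read [C2 read: already in S, no change] -> [I,S,S]
Op 10: C1 write [C1 write: invalidate ['C2=S'] -> C1=M] -> [I,M,I]
Op 11: C1 read [C1 read: already in M, no change] -> [I,M,I]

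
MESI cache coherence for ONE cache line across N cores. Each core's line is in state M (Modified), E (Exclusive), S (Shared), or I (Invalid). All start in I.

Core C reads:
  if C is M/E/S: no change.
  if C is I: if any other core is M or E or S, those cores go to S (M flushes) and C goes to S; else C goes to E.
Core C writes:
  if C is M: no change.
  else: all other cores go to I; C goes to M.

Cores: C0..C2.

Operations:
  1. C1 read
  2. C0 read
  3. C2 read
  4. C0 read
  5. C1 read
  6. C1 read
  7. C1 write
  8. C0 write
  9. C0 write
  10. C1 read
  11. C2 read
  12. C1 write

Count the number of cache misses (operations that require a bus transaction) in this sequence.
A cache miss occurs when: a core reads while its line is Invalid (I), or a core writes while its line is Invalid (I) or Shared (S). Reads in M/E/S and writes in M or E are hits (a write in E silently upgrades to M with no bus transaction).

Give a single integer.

Answer: 8

Derivation:
Op 1: C1 read [C1 read from I: no other sharers -> C1=E (exclusive)] -> [I,E,I] [MISS #1: read from I]
Op 2: C0 read [C0 read from I: others=['C1=E'] -> C0=S, others downsized to S] -> [S,S,I] [MISS #2: read from I]
Op 3: C2 read [C2 read from I: others=['C0=S', 'C1=S'] -> C2=S, others downsized to S] -> [S,S,S] [MISS #3: read from I]
Op 4: C0 read [C0 read: already in S, no change] -> [S,S,S] [hit: read from S]
Op 5: C1 read [C1 read: already in S, no change] -> [S,S,S] [hit: read from S]
Op 6: C1 read [C1 read: already in S, no change] -> [S,S,S] [hit: read from S]
Op 7: C1 write [C1 write: invalidate ['C0=S', 'C2=S'] -> C1=M] -> [I,M,I] [MISS #4: write from S]
Op 8: C0 write [C0 write: invalidate ['C1=M'] -> C0=M] -> [M,I,I] [MISS #5: write from I]
Op 9: C0 write [C0 write: already M (modified), no change] -> [M,I,I] [hit: write from M]
Op 10: C1 read [C1 read from I: others=['C0=M'] -> C1=S, others downsized to S] -> [S,S,I] [MISS #6: read from I]
Op 11: C2 read [C2 read from I: others=['C0=S', 'C1=S'] -> C2=S, others downsized to S] -> [S,S,S] [MISS #7: read from I]
Op 12: C1 write [C1 write: invalidate ['C0=S', 'C2=S'] -> C1=M] -> [I,M,I] [MISS #8: write from S]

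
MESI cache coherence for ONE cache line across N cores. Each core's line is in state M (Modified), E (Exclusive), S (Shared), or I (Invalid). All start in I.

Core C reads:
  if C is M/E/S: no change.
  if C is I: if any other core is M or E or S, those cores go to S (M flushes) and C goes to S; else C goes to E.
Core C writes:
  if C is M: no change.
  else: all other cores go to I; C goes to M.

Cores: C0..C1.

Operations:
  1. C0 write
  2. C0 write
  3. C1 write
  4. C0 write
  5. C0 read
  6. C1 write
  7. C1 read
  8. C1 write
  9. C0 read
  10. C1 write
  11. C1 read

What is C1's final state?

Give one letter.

Op 1: C0 write [C0 write: invalidate none -> C0=M] -> [M,I]
Op 2: C0 write [C0 write: already M (modified), no change] -> [M,I]
Op 3: C1 write [C1 write: invalidate ['C0=M'] -> C1=M] -> [I,M]
Op 4: C0 write [C0 write: invalidate ['C1=M'] -> C0=M] -> [M,I]
Op 5: C0 read [C0 read: already in M, no change] -> [M,I]
Op 6: C1 write [C1 write: invalidate ['C0=M'] -> C1=M] -> [I,M]
Op 7: C1 read [C1 read: already in M, no change] -> [I,M]
Op 8: C1 write [C1 write: already M (modified), no change] -> [I,M]
Op 9: C0 read [C0 read from I: others=['C1=M'] -> C0=S, others downsized to S] -> [S,S]
Op 10: C1 write [C1 write: invalidate ['C0=S'] -> C1=M] -> [I,M]
Op 11: C1 read [C1 read: already in M, no change] -> [I,M]

Answer: M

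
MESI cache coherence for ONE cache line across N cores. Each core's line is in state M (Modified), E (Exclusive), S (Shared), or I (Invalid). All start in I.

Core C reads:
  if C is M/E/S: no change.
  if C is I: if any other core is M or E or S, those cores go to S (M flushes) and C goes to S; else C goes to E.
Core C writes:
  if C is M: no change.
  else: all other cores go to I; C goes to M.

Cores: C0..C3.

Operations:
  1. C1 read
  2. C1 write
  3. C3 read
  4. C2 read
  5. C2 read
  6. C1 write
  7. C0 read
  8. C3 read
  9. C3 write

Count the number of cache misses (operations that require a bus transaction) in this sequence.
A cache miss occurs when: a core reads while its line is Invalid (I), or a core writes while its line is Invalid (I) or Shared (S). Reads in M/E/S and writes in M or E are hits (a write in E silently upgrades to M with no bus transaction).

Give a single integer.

Answer: 7

Derivation:
Op 1: C1 read [C1 read from I: no other sharers -> C1=E (exclusive)] -> [I,E,I,I] [MISS #1: read from I]
Op 2: C1 write [C1 write: invalidate none -> C1=M] -> [I,M,I,I] [hit: write from E is a silent E->M upgrade, no bus transaction]
Op 3: C3 read [C3 read from I: others=['C1=M'] -> C3=S, others downsized to S] -> [I,S,I,S] [MISS #2: read from I]
Op 4: C2 read [C2 read from I: others=['C1=S', 'C3=S'] -> C2=S, others downsized to S] -> [I,S,S,S] [MISS #3: read from I]
Op 5: C2 read [C2 read: already in S, no change] -> [I,S,S,S] [hit: read from S]
Op 6: C1 write [C1 write: invalidate ['C2=S', 'C3=S'] -> C1=M] -> [I,M,I,I] [MISS #4: write from S]
Op 7: C0 read [C0 read from I: others=['C1=M'] -> C0=S, others downsized to S] -> [S,S,I,I] [MISS #5: read from I]
Op 8: C3 read [C3 read from I: others=['C0=S', 'C1=S'] -> C3=S, others downsized to S] -> [S,S,I,S] [MISS #6: read from I]
Op 9: C3 write [C3 write: invalidate ['C0=S', 'C1=S'] -> C3=M] -> [I,I,I,M] [MISS #7: write from S]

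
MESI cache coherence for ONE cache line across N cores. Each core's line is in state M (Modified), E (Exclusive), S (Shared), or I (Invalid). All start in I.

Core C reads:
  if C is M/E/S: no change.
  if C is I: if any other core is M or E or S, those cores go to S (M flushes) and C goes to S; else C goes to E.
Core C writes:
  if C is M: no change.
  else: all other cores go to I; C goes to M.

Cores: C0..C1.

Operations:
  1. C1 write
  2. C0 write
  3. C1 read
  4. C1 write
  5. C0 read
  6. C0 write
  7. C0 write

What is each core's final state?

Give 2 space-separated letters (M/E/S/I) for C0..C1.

Op 1: C1 write [C1 write: invalidate none -> C1=M] -> [I,M]
Op 2: C0 write [C0 write: invalidate ['C1=M'] -> C0=M] -> [M,I]
Op 3: C1 read [C1 read from I: others=['C0=M'] -> C1=S, others downsized to S] -> [S,S]
Op 4: C1 write [C1 write: invalidate ['C0=S'] -> C1=M] -> [I,M]
Op 5: C0 read [C0 read from I: others=['C1=M'] -> C0=S, others downsized to S] -> [S,S]
Op 6: C0 write [C0 write: invalidate ['C1=S'] -> C0=M] -> [M,I]
Op 7: C0 write [C0 write: already M (modified), no change] -> [M,I]

Answer: M I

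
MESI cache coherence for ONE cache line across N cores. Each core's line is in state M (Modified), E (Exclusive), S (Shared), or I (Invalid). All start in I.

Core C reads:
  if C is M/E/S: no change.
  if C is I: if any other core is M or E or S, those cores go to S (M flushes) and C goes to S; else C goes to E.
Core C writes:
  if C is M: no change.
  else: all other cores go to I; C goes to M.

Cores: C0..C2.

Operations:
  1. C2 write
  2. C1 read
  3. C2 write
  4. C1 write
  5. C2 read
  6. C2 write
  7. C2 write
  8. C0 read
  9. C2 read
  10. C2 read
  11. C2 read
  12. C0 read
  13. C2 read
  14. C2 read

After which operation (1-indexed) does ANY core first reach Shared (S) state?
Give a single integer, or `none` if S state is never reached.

Op 1: C2 write [C2 write: invalidate none -> C2=M] -> [I,I,M]
Op 2: C1 read [C1 read from I: others=['C2=M'] -> C1=S, others downsized to S] -> [I,S,S]
  -> First S state at op 2; remaining ops need not be traced.

Answer: 2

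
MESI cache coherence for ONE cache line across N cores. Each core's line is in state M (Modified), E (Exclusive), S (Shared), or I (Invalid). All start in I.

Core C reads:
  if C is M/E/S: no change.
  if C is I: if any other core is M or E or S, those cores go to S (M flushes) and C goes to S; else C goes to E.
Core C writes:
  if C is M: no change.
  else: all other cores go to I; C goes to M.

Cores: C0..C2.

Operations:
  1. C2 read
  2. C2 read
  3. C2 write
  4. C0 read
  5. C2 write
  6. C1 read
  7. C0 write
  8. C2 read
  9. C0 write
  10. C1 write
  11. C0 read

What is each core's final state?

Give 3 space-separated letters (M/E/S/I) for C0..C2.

Op 1: C2 read [C2 read from I: no other sharers -> C2=E (exclusive)] -> [I,I,E]
Op 2: C2 read [C2 read: already in E, no change] -> [I,I,E]
Op 3: C2 write [C2 write: invalidate none -> C2=M] -> [I,I,M]
Op 4: C0 read [C0 read from I: others=['C2=M'] -> C0=S, others downsized to S] -> [S,I,S]
Op 5: C2 write [C2 write: invalidate ['C0=S'] -> C2=M] -> [I,I,M]
Op 6: C1 read [C1 read from I: others=['C2=M'] -> C1=S, others downsized to S] -> [I,S,S]
Op 7: C0 write [C0 write: invalidate ['C1=S', 'C2=S'] -> C0=M] -> [M,I,I]
Op 8: C2 read [C2 read from I: others=['C0=M'] -> C2=S, others downsized to S] -> [S,I,S]
Op 9: C0 write [C0 write: invalidate ['C2=S'] -> C0=M] -> [M,I,I]
Op 10: C1 write [C1 write: invalidate ['C0=M'] -> C1=M] -> [I,M,I]
Op 11: C0 read [C0 read from I: others=['C1=M'] -> C0=S, others downsized to S] -> [S,S,I]

Answer: S S I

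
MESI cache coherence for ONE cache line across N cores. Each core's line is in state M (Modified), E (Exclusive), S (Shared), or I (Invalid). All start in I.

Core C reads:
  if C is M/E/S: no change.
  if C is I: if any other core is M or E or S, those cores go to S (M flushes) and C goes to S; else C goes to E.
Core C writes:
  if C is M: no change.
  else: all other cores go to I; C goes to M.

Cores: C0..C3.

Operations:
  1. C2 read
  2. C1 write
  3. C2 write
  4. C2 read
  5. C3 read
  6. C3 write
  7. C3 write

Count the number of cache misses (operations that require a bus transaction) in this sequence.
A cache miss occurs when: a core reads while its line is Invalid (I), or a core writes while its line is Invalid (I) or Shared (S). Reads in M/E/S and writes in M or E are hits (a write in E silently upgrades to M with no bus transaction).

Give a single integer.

Answer: 5

Derivation:
Op 1: C2 read [C2 read from I: no other sharers -> C2=E (exclusive)] -> [I,I,E,I] [MISS #1: read from I]
Op 2: C1 write [C1 write: invalidate ['C2=E'] -> C1=M] -> [I,M,I,I] [MISS #2: write from I]
Op 3: C2 write [C2 write: invalidate ['C1=M'] -> C2=M] -> [I,I,M,I] [MISS #3: write from I]
Op 4: C2 read [C2 read: already in M, no change] -> [I,I,M,I] [hit: read from M]
Op 5: C3 read [C3 read from I: others=['C2=M'] -> C3=S, others downsized to S] -> [I,I,S,S] [MISS #4: read from I]
Op 6: C3 write [C3 write: invalidate ['C2=S'] -> C3=M] -> [I,I,I,M] [MISS #5: write from S]
Op 7: C3 write [C3 write: already M (modified), no change] -> [I,I,I,M] [hit: write from M]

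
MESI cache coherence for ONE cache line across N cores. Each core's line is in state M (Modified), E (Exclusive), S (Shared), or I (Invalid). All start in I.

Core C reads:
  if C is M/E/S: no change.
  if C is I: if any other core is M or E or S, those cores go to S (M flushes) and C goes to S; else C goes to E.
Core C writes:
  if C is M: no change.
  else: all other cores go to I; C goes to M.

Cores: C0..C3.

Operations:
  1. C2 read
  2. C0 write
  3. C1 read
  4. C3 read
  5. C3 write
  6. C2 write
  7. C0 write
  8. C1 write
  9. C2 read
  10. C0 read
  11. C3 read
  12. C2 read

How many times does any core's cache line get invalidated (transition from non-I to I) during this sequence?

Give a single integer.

Answer: 6

Derivation:
Op 1: C2 read [C2 read from I: no other sharers -> C2=E (exclusive)] -> [I,I,E,I] (invalidations this op: 0; running total: 0)
Op 2: C0 write [C0 write: invalidate ['C2=E'] -> C0=M] -> [M,I,I,I] (invalidations this op: 1; running total: 1)
Op 3: C1 read [C1 read from I: others=['C0=M'] -> C1=S, others downsized to S] -> [S,S,I,I] (invalidations this op: 0; running total: 1)
Op 4: C3 read [C3 read from I: others=['C0=S', 'C1=S'] -> C3=S, others downsized to S] -> [S,S,I,S] (invalidations this op: 0; running total: 1)
Op 5: C3 write [C3 write: invalidate ['C0=S', 'C1=S'] -> C3=M] -> [I,I,I,M] (invalidations this op: 2; running total: 3)
Op 6: C2 write [C2 write: invalidate ['C3=M'] -> C2=M] -> [I,I,M,I] (invalidations this op: 1; running total: 4)
Op 7: C0 write [C0 write: invalidate ['C2=M'] -> C0=M] -> [M,I,I,I] (invalidations this op: 1; running total: 5)
Op 8: C1 write [C1 write: invalidate ['C0=M'] -> C1=M] -> [I,M,I,I] (invalidations this op: 1; running total: 6)
Op 9: C2 read [C2 read from I: others=['C1=M'] -> C2=S, others downsized to S] -> [I,S,S,I] (invalidations this op: 0; running total: 6)
Op 10: C0 read [C0 read from I: others=['C1=S', 'C2=S'] -> C0=S, others downsized to S] -> [S,S,S,I] (invalidations this op: 0; running total: 6)
Op 11: C3 read [C3 read from I: others=['C0=S', 'C1=S', 'C2=S'] -> C3=S, others downsized to S] -> [S,S,S,S] (invalidations this op: 0; running total: 6)
Op 12: C2 read [C2 read: already in S, no change] -> [S,S,S,S] (invalidations this op: 0; running total: 6)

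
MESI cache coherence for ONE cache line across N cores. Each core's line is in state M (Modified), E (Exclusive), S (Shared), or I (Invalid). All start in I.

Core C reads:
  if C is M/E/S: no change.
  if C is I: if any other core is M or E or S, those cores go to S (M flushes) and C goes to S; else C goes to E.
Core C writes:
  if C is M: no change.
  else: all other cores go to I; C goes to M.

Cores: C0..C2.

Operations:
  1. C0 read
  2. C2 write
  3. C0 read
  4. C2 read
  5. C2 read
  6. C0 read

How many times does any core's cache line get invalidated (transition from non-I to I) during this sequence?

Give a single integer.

Op 1: C0 read [C0 read from I: no other sharers -> C0=E (exclusive)] -> [E,I,I] (invalidations this op: 0; running total: 0)
Op 2: C2 write [C2 write: invalidate ['C0=E'] -> C2=M] -> [I,I,M] (invalidations this op: 1; running total: 1)
Op 3: C0 read [C0 read from I: others=['C2=M'] -> C0=S, others downsized to S] -> [S,I,S] (invalidations this op: 0; running total: 1)
Op 4: C2 read [C2 read: already in S, no change] -> [S,I,S] (invalidations this op: 0; running total: 1)
Op 5: C2 read [C2 read: already in S, no change] -> [S,I,S] (invalidations this op: 0; running total: 1)
Op 6: C0 read [C0 read: already in S, no change] -> [S,I,S] (invalidations this op: 0; running total: 1)

Answer: 1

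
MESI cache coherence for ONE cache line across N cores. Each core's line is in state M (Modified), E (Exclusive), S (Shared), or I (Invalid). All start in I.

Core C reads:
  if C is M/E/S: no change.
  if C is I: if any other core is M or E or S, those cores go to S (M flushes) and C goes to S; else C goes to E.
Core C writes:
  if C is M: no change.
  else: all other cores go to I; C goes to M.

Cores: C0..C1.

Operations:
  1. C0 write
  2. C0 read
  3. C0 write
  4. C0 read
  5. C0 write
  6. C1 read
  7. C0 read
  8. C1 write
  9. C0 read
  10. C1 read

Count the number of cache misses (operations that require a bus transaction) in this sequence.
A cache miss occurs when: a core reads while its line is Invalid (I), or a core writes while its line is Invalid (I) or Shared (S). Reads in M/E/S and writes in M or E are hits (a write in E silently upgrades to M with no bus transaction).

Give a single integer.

Answer: 4

Derivation:
Op 1: C0 write [C0 write: invalidate none -> C0=M] -> [M,I] [MISS #1: write from I]
Op 2: C0 read [C0 read: already in M, no change] -> [M,I] [hit: read from M]
Op 3: C0 write [C0 write: already M (modified), no change] -> [M,I] [hit: write from M]
Op 4: C0 read [C0 read: already in M, no change] -> [M,I] [hit: read from M]
Op 5: C0 write [C0 write: already M (modified), no change] -> [M,I] [hit: write from M]
Op 6: C1 read [C1 read from I: others=['C0=M'] -> C1=S, others downsized to S] -> [S,S] [MISS #2: read from I]
Op 7: C0 read [C0 read: already in S, no change] -> [S,S] [hit: read from S]
Op 8: C1 write [C1 write: invalidate ['C0=S'] -> C1=M] -> [I,M] [MISS #3: write from S]
Op 9: C0 read [C0 read from I: others=['C1=M'] -> C0=S, others downsized to S] -> [S,S] [MISS #4: read from I]
Op 10: C1 read [C1 read: already in S, no change] -> [S,S] [hit: read from S]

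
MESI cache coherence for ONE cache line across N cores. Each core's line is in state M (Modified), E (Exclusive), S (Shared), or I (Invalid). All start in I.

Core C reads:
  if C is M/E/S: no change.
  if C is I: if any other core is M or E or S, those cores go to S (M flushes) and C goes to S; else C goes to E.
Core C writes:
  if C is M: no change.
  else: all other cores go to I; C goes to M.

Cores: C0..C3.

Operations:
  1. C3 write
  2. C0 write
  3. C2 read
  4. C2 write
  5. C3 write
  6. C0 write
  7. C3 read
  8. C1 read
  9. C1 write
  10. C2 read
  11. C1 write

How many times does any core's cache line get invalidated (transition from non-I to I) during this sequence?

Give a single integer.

Answer: 7

Derivation:
Op 1: C3 write [C3 write: invalidate none -> C3=M] -> [I,I,I,M] (invalidations this op: 0; running total: 0)
Op 2: C0 write [C0 write: invalidate ['C3=M'] -> C0=M] -> [M,I,I,I] (invalidations this op: 1; running total: 1)
Op 3: C2 read [C2 read from I: others=['C0=M'] -> C2=S, others downsized to S] -> [S,I,S,I] (invalidations this op: 0; running total: 1)
Op 4: C2 write [C2 write: invalidate ['C0=S'] -> C2=M] -> [I,I,M,I] (invalidations this op: 1; running total: 2)
Op 5: C3 write [C3 write: invalidate ['C2=M'] -> C3=M] -> [I,I,I,M] (invalidations this op: 1; running total: 3)
Op 6: C0 write [C0 write: invalidate ['C3=M'] -> C0=M] -> [M,I,I,I] (invalidations this op: 1; running total: 4)
Op 7: C3 read [C3 read from I: others=['C0=M'] -> C3=S, others downsized to S] -> [S,I,I,S] (invalidations this op: 0; running total: 4)
Op 8: C1 read [C1 read from I: others=['C0=S', 'C3=S'] -> C1=S, others downsized to S] -> [S,S,I,S] (invalidations this op: 0; running total: 4)
Op 9: C1 write [C1 write: invalidate ['C0=S', 'C3=S'] -> C1=M] -> [I,M,I,I] (invalidations this op: 2; running total: 6)
Op 10: C2 read [C2 read from I: others=['C1=M'] -> C2=S, others downsized to S] -> [I,S,S,I] (invalidations this op: 0; running total: 6)
Op 11: C1 write [C1 write: invalidate ['C2=S'] -> C1=M] -> [I,M,I,I] (invalidations this op: 1; running total: 7)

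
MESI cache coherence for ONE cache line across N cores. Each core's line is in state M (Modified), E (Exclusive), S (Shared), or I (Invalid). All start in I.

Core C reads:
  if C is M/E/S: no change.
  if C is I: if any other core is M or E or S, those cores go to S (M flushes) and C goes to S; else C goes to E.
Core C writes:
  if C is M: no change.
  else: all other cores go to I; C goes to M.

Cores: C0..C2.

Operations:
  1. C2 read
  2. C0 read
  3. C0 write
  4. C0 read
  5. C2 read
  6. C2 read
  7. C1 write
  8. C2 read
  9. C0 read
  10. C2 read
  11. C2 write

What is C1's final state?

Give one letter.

Answer: I

Derivation:
Op 1: C2 read [C2 read from I: no other sharers -> C2=E (exclusive)] -> [I,I,E]
Op 2: C0 read [C0 read from I: others=['C2=E'] -> C0=S, others downsized to S] -> [S,I,S]
Op 3: C0 write [C0 write: invalidate ['C2=S'] -> C0=M] -> [M,I,I]
Op 4: C0 read [C0 read: already in M, no change] -> [M,I,I]
Op 5: C2 read [C2 read from I: others=['C0=M'] -> C2=S, others downsized to S] -> [S,I,S]
Op 6: C2 read [C2 read: already in S, no change] -> [S,I,S]
Op 7: C1 write [C1 write: invalidate ['C0=S', 'C2=S'] -> C1=M] -> [I,M,I]
Op 8: C2 read [C2 read from I: others=['C1=M'] -> C2=S, others downsized to S] -> [I,S,S]
Op 9: C0 read [C0 read from I: others=['C1=S', 'C2=S'] -> C0=S, others downsized to S] -> [S,S,S]
Op 10: C2 read [C2 read: already in S, no change] -> [S,S,S]
Op 11: C2 write [C2 write: invalidate ['C0=S', 'C1=S'] -> C2=M] -> [I,I,M]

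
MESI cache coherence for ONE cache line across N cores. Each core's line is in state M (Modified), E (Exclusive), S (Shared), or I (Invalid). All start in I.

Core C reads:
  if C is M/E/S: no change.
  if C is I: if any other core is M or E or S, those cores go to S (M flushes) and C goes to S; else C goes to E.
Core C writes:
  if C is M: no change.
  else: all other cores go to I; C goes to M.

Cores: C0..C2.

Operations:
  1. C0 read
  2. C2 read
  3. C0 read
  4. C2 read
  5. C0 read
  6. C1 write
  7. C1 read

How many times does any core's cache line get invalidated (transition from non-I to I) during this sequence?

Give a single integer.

Answer: 2

Derivation:
Op 1: C0 read [C0 read from I: no other sharers -> C0=E (exclusive)] -> [E,I,I] (invalidations this op: 0; running total: 0)
Op 2: C2 read [C2 read from I: others=['C0=E'] -> C2=S, others downsized to S] -> [S,I,S] (invalidations this op: 0; running total: 0)
Op 3: C0 read [C0 read: already in S, no change] -> [S,I,S] (invalidations this op: 0; running total: 0)
Op 4: C2 read [C2 read: already in S, no change] -> [S,I,S] (invalidations this op: 0; running total: 0)
Op 5: C0 read [C0 read: already in S, no change] -> [S,I,S] (invalidations this op: 0; running total: 0)
Op 6: C1 write [C1 write: invalidate ['C0=S', 'C2=S'] -> C1=M] -> [I,M,I] (invalidations this op: 2; running total: 2)
Op 7: C1 read [C1 read: already in M, no change] -> [I,M,I] (invalidations this op: 0; running total: 2)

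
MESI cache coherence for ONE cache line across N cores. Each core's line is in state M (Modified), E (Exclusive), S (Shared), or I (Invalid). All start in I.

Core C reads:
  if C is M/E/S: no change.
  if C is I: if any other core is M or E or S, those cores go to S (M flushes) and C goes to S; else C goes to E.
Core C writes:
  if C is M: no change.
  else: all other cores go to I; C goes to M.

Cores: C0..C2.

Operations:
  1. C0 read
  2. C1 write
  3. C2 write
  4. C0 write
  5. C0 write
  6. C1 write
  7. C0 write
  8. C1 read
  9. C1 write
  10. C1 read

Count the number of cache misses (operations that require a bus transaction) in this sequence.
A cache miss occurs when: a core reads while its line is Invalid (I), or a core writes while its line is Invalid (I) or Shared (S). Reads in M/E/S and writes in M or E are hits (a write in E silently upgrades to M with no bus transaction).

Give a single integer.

Answer: 8

Derivation:
Op 1: C0 read [C0 read from I: no other sharers -> C0=E (exclusive)] -> [E,I,I] [MISS #1: read from I]
Op 2: C1 write [C1 write: invalidate ['C0=E'] -> C1=M] -> [I,M,I] [MISS #2: write from I]
Op 3: C2 write [C2 write: invalidate ['C1=M'] -> C2=M] -> [I,I,M] [MISS #3: write from I]
Op 4: C0 write [C0 write: invalidate ['C2=M'] -> C0=M] -> [M,I,I] [MISS #4: write from I]
Op 5: C0 write [C0 write: already M (modified), no change] -> [M,I,I] [hit: write from M]
Op 6: C1 write [C1 write: invalidate ['C0=M'] -> C1=M] -> [I,M,I] [MISS #5: write from I]
Op 7: C0 write [C0 write: invalidate ['C1=M'] -> C0=M] -> [M,I,I] [MISS #6: write from I]
Op 8: C1 read [C1 read from I: others=['C0=M'] -> C1=S, others downsized to S] -> [S,S,I] [MISS #7: read from I]
Op 9: C1 write [C1 write: invalidate ['C0=S'] -> C1=M] -> [I,M,I] [MISS #8: write from S]
Op 10: C1 read [C1 read: already in M, no change] -> [I,M,I] [hit: read from M]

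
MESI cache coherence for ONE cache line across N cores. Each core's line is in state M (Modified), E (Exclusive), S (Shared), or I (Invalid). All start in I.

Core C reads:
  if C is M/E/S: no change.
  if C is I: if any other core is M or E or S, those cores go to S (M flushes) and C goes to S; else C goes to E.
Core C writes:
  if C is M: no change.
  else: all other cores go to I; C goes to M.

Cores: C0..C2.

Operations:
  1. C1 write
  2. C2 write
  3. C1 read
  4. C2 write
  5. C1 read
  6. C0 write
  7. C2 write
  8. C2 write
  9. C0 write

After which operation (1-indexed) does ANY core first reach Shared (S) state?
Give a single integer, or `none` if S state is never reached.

Op 1: C1 write [C1 write: invalidate none -> C1=M] -> [I,M,I]
Op 2: C2 write [C2 write: invalidate ['C1=M'] -> C2=M] -> [I,I,M]
Op 3: C1 read [C1 read from I: others=['C2=M'] -> C1=S, others downsized to S] -> [I,S,S]
  -> First S state at op 3; remaining ops need not be traced.

Answer: 3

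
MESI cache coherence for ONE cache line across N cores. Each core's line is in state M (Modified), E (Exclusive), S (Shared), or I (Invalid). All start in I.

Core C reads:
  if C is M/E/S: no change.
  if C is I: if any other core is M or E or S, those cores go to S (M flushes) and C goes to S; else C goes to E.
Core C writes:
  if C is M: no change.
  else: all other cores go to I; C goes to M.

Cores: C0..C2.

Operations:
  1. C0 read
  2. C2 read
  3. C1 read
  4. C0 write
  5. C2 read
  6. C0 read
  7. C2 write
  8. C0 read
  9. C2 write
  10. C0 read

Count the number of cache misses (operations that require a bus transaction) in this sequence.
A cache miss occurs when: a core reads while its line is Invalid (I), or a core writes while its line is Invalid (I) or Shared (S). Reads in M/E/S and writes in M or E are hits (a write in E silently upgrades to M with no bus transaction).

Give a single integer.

Op 1: C0 read [C0 read from I: no other sharers -> C0=E (exclusive)] -> [E,I,I] [MISS #1: read from I]
Op 2: C2 read [C2 read from I: others=['C0=E'] -> C2=S, others downsized to S] -> [S,I,S] [MISS #2: read from I]
Op 3: C1 read [C1 read from I: others=['C0=S', 'C2=S'] -> C1=S, others downsized to S] -> [S,S,S] [MISS #3: read from I]
Op 4: C0 write [C0 write: invalidate ['C1=S', 'C2=S'] -> C0=M] -> [M,I,I] [MISS #4: write from S]
Op 5: C2 read [C2 read from I: others=['C0=M'] -> C2=S, others downsized to S] -> [S,I,S] [MISS #5: read from I]
Op 6: C0 read [C0 read: already in S, no change] -> [S,I,S] [hit: read from S]
Op 7: C2 write [C2 write: invalidate ['C0=S'] -> C2=M] -> [I,I,M] [MISS #6: write from S]
Op 8: C0 read [C0 read from I: others=['C2=M'] -> C0=S, others downsized to S] -> [S,I,S] [MISS #7: read from I]
Op 9: C2 write [C2 write: invalidate ['C0=S'] -> C2=M] -> [I,I,M] [MISS #8: write from S]
Op 10: C0 read [C0 read from I: others=['C2=M'] -> C0=S, others downsized to S] -> [S,I,S] [MISS #9: read from I]

Answer: 9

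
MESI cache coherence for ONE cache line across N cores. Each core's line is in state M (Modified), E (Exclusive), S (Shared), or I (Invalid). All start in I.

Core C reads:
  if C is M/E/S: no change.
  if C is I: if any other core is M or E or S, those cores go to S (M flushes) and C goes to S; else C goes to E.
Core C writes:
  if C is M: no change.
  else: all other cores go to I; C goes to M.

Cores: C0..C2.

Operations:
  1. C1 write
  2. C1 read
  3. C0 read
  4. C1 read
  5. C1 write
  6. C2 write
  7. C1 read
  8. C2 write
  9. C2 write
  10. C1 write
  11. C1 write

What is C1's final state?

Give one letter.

Answer: M

Derivation:
Op 1: C1 write [C1 write: invalidate none -> C1=M] -> [I,M,I]
Op 2: C1 read [C1 read: already in M, no change] -> [I,M,I]
Op 3: C0 read [C0 read from I: others=['C1=M'] -> C0=S, others downsized to S] -> [S,S,I]
Op 4: C1 read [C1 read: already in S, no change] -> [S,S,I]
Op 5: C1 write [C1 write: invalidate ['C0=S'] -> C1=M] -> [I,M,I]
Op 6: C2 write [C2 write: invalidate ['C1=M'] -> C2=M] -> [I,I,M]
Op 7: C1 read [C1 read from I: others=['C2=M'] -> C1=S, others downsized to S] -> [I,S,S]
Op 8: C2 write [C2 write: invalidate ['C1=S'] -> C2=M] -> [I,I,M]
Op 9: C2 write [C2 write: already M (modified), no change] -> [I,I,M]
Op 10: C1 write [C1 write: invalidate ['C2=M'] -> C1=M] -> [I,M,I]
Op 11: C1 write [C1 write: already M (modified), no change] -> [I,M,I]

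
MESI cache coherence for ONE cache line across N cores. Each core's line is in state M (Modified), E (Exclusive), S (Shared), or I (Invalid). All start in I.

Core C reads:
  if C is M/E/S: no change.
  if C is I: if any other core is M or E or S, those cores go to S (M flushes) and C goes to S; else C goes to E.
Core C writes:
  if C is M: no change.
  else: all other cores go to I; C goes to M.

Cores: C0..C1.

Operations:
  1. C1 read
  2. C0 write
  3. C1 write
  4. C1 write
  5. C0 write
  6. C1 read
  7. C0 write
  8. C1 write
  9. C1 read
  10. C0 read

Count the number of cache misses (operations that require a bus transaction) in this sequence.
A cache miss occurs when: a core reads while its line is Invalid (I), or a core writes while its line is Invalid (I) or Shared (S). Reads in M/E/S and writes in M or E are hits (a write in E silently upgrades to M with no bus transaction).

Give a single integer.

Answer: 8

Derivation:
Op 1: C1 read [C1 read from I: no other sharers -> C1=E (exclusive)] -> [I,E] [MISS #1: read from I]
Op 2: C0 write [C0 write: invalidate ['C1=E'] -> C0=M] -> [M,I] [MISS #2: write from I]
Op 3: C1 write [C1 write: invalidate ['C0=M'] -> C1=M] -> [I,M] [MISS #3: write from I]
Op 4: C1 write [C1 write: already M (modified), no change] -> [I,M] [hit: write from M]
Op 5: C0 write [C0 write: invalidate ['C1=M'] -> C0=M] -> [M,I] [MISS #4: write from I]
Op 6: C1 read [C1 read from I: others=['C0=M'] -> C1=S, others downsized to S] -> [S,S] [MISS #5: read from I]
Op 7: C0 write [C0 write: invalidate ['C1=S'] -> C0=M] -> [M,I] [MISS #6: write from S]
Op 8: C1 write [C1 write: invalidate ['C0=M'] -> C1=M] -> [I,M] [MISS #7: write from I]
Op 9: C1 read [C1 read: already in M, no change] -> [I,M] [hit: read from M]
Op 10: C0 read [C0 read from I: others=['C1=M'] -> C0=S, others downsized to S] -> [S,S] [MISS #8: read from I]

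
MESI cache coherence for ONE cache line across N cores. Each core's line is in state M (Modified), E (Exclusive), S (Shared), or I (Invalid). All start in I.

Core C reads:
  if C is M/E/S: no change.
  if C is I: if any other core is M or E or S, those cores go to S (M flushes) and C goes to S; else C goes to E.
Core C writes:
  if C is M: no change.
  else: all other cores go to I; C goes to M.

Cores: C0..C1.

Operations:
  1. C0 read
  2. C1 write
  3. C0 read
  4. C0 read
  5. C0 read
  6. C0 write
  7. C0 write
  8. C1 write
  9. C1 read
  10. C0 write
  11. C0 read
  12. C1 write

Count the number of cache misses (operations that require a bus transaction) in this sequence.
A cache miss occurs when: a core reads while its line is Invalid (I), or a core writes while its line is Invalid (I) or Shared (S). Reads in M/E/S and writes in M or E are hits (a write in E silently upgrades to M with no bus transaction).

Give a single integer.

Answer: 7

Derivation:
Op 1: C0 read [C0 read from I: no other sharers -> C0=E (exclusive)] -> [E,I] [MISS #1: read from I]
Op 2: C1 write [C1 write: invalidate ['C0=E'] -> C1=M] -> [I,M] [MISS #2: write from I]
Op 3: C0 read [C0 read from I: others=['C1=M'] -> C0=S, others downsized to S] -> [S,S] [MISS #3: read from I]
Op 4: C0 read [C0 read: already in S, no change] -> [S,S] [hit: read from S]
Op 5: C0 read [C0 read: already in S, no change] -> [S,S] [hit: read from S]
Op 6: C0 write [C0 write: invalidate ['C1=S'] -> C0=M] -> [M,I] [MISS #4: write from S]
Op 7: C0 write [C0 write: already M (modified), no change] -> [M,I] [hit: write from M]
Op 8: C1 write [C1 write: invalidate ['C0=M'] -> C1=M] -> [I,M] [MISS #5: write from I]
Op 9: C1 read [C1 read: already in M, no change] -> [I,M] [hit: read from M]
Op 10: C0 write [C0 write: invalidate ['C1=M'] -> C0=M] -> [M,I] [MISS #6: write from I]
Op 11: C0 read [C0 read: already in M, no change] -> [M,I] [hit: read from M]
Op 12: C1 write [C1 write: invalidate ['C0=M'] -> C1=M] -> [I,M] [MISS #7: write from I]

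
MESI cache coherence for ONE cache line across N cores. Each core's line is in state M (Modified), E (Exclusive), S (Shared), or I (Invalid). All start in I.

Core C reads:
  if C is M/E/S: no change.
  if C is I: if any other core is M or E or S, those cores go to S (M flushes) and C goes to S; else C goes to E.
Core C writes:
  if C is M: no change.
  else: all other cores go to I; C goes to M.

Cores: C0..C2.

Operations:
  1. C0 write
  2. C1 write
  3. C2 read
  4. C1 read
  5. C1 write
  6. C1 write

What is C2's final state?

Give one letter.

Op 1: C0 write [C0 write: invalidate none -> C0=M] -> [M,I,I]
Op 2: C1 write [C1 write: invalidate ['C0=M'] -> C1=M] -> [I,M,I]
Op 3: C2 read [C2 read from I: others=['C1=M'] -> C2=S, others downsized to S] -> [I,S,S]
Op 4: C1 read [C1 read: already in S, no change] -> [I,S,S]
Op 5: C1 write [C1 write: invalidate ['C2=S'] -> C1=M] -> [I,M,I]
Op 6: C1 write [C1 write: already M (modified), no change] -> [I,M,I]

Answer: I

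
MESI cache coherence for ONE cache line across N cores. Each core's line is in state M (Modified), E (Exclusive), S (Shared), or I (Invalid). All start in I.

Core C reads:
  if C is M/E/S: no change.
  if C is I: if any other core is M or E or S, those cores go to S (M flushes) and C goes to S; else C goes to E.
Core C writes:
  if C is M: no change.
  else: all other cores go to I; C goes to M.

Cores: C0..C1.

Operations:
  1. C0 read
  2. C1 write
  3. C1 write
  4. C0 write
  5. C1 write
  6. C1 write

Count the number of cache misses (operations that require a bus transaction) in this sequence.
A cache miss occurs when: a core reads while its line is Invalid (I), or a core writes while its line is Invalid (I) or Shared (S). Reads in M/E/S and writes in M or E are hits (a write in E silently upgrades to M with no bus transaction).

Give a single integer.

Op 1: C0 read [C0 read from I: no other sharers -> C0=E (exclusive)] -> [E,I] [MISS #1: read from I]
Op 2: C1 write [C1 write: invalidate ['C0=E'] -> C1=M] -> [I,M] [MISS #2: write from I]
Op 3: C1 write [C1 write: already M (modified), no change] -> [I,M] [hit: write from M]
Op 4: C0 write [C0 write: invalidate ['C1=M'] -> C0=M] -> [M,I] [MISS #3: write from I]
Op 5: C1 write [C1 write: invalidate ['C0=M'] -> C1=M] -> [I,M] [MISS #4: write from I]
Op 6: C1 write [C1 write: already M (modified), no change] -> [I,M] [hit: write from M]

Answer: 4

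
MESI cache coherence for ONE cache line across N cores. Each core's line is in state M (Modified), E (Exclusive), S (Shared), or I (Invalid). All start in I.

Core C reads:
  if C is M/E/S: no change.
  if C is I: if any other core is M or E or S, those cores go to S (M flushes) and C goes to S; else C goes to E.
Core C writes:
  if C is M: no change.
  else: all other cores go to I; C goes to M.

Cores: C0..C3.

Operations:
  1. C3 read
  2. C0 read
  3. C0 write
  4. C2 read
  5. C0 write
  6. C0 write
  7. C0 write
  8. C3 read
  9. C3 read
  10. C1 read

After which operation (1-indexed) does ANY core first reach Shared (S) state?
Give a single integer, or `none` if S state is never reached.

Op 1: C3 read [C3 read from I: no other sharers -> C3=E (exclusive)] -> [I,I,I,E]
Op 2: C0 read [C0 read from I: others=['C3=E'] -> C0=S, others downsized to S] -> [S,I,I,S]
  -> First S state at op 2; remaining ops need not be traced.

Answer: 2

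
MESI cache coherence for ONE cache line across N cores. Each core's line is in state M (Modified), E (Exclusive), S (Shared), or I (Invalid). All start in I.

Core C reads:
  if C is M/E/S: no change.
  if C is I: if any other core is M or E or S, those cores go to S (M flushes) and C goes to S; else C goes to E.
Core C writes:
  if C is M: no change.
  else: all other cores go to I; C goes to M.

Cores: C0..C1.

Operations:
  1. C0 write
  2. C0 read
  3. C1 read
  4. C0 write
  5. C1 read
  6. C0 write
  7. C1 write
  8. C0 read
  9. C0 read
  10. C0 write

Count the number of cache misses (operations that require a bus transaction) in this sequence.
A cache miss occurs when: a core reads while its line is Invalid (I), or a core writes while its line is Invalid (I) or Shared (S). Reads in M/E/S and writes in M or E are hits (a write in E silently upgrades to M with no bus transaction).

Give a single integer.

Answer: 8

Derivation:
Op 1: C0 write [C0 write: invalidate none -> C0=M] -> [M,I] [MISS #1: write from I]
Op 2: C0 read [C0 read: already in M, no change] -> [M,I] [hit: read from M]
Op 3: C1 read [C1 read from I: others=['C0=M'] -> C1=S, others downsized to S] -> [S,S] [MISS #2: read from I]
Op 4: C0 write [C0 write: invalidate ['C1=S'] -> C0=M] -> [M,I] [MISS #3: write from S]
Op 5: C1 read [C1 read from I: others=['C0=M'] -> C1=S, others downsized to S] -> [S,S] [MISS #4: read from I]
Op 6: C0 write [C0 write: invalidate ['C1=S'] -> C0=M] -> [M,I] [MISS #5: write from S]
Op 7: C1 write [C1 write: invalidate ['C0=M'] -> C1=M] -> [I,M] [MISS #6: write from I]
Op 8: C0 read [C0 read from I: others=['C1=M'] -> C0=S, others downsized to S] -> [S,S] [MISS #7: read from I]
Op 9: C0 read [C0 read: already in S, no change] -> [S,S] [hit: read from S]
Op 10: C0 write [C0 write: invalidate ['C1=S'] -> C0=M] -> [M,I] [MISS #8: write from S]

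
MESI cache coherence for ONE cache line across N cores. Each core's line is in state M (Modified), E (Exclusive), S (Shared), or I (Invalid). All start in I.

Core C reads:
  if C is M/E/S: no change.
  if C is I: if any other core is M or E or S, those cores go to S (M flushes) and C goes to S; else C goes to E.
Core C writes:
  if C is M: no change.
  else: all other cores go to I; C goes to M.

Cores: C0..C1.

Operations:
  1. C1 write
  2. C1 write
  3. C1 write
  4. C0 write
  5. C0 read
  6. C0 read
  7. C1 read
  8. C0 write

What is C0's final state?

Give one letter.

Answer: M

Derivation:
Op 1: C1 write [C1 write: invalidate none -> C1=M] -> [I,M]
Op 2: C1 write [C1 write: already M (modified), no change] -> [I,M]
Op 3: C1 write [C1 write: already M (modified), no change] -> [I,M]
Op 4: C0 write [C0 write: invalidate ['C1=M'] -> C0=M] -> [M,I]
Op 5: C0 read [C0 read: already in M, no change] -> [M,I]
Op 6: C0 read [C0 read: already in M, no change] -> [M,I]
Op 7: C1 read [C1 read from I: others=['C0=M'] -> C1=S, others downsized to S] -> [S,S]
Op 8: C0 write [C0 write: invalidate ['C1=S'] -> C0=M] -> [M,I]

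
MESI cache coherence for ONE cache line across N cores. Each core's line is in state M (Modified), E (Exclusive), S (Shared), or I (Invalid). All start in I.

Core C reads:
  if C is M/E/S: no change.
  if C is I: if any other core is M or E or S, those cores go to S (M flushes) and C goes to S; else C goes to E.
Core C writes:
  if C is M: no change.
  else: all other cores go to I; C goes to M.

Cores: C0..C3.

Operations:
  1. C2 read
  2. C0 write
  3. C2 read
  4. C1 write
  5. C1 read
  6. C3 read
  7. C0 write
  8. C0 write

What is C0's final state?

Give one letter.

Op 1: C2 read [C2 read from I: no other sharers -> C2=E (exclusive)] -> [I,I,E,I]
Op 2: C0 write [C0 write: invalidate ['C2=E'] -> C0=M] -> [M,I,I,I]
Op 3: C2 read [C2 read from I: others=['C0=M'] -> C2=S, others downsized to S] -> [S,I,S,I]
Op 4: C1 write [C1 write: invalidate ['C0=S', 'C2=S'] -> C1=M] -> [I,M,I,I]
Op 5: C1 read [C1 read: already in M, no change] -> [I,M,I,I]
Op 6: C3 read [C3 read from I: others=['C1=M'] -> C3=S, others downsized to S] -> [I,S,I,S]
Op 7: C0 write [C0 write: invalidate ['C1=S', 'C3=S'] -> C0=M] -> [M,I,I,I]
Op 8: C0 write [C0 write: already M (modified), no change] -> [M,I,I,I]

Answer: M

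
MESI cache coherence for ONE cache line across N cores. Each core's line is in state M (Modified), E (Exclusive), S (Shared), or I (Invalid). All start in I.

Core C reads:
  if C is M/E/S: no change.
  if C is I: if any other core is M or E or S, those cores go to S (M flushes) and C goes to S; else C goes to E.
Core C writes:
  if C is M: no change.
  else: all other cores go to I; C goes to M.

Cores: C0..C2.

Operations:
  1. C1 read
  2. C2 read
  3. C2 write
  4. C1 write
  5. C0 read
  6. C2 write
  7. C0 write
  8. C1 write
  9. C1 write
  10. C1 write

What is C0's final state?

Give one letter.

Op 1: C1 read [C1 read from I: no other sharers -> C1=E (exclusive)] -> [I,E,I]
Op 2: C2 read [C2 read from I: others=['C1=E'] -> C2=S, others downsized to S] -> [I,S,S]
Op 3: C2 write [C2 write: invalidate ['C1=S'] -> C2=M] -> [I,I,M]
Op 4: C1 write [C1 write: invalidate ['C2=M'] -> C1=M] -> [I,M,I]
Op 5: C0 read [C0 read from I: others=['C1=M'] -> C0=S, others downsized to S] -> [S,S,I]
Op 6: C2 write [C2 write: invalidate ['C0=S', 'C1=S'] -> C2=M] -> [I,I,M]
Op 7: C0 write [C0 write: invalidate ['C2=M'] -> C0=M] -> [M,I,I]
Op 8: C1 write [C1 write: invalidate ['C0=M'] -> C1=M] -> [I,M,I]
Op 9: C1 write [C1 write: already M (modified), no change] -> [I,M,I]
Op 10: C1 write [C1 write: already M (modified), no change] -> [I,M,I]

Answer: I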